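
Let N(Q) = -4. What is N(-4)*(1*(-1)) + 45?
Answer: 49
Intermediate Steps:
N(-4)*(1*(-1)) + 45 = -4*(-1) + 45 = 4 + 45 = 49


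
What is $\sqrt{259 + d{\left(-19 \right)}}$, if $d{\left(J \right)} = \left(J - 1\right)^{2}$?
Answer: $\sqrt{659} \approx 25.671$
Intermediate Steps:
$d{\left(J \right)} = \left(-1 + J\right)^{2}$
$\sqrt{259 + d{\left(-19 \right)}} = \sqrt{259 + \left(-1 - 19\right)^{2}} = \sqrt{259 + \left(-20\right)^{2}} = \sqrt{259 + 400} = \sqrt{659}$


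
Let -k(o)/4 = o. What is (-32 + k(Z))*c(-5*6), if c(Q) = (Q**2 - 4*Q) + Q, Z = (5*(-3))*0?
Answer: -31680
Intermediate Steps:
Z = 0 (Z = -15*0 = 0)
k(o) = -4*o
c(Q) = Q**2 - 3*Q
(-32 + k(Z))*c(-5*6) = (-32 - 4*0)*((-5*6)*(-3 - 5*6)) = (-32 + 0)*(-30*(-3 - 30)) = -(-960)*(-33) = -32*990 = -31680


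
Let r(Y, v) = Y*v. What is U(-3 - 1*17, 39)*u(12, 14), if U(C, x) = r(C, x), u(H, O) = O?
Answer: -10920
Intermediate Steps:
U(C, x) = C*x
U(-3 - 1*17, 39)*u(12, 14) = ((-3 - 1*17)*39)*14 = ((-3 - 17)*39)*14 = -20*39*14 = -780*14 = -10920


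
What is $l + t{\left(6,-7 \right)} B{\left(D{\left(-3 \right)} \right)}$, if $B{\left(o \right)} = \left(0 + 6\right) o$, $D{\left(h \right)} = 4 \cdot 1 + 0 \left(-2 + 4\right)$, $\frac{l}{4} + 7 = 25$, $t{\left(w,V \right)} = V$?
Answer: $-96$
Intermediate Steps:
$l = 72$ ($l = -28 + 4 \cdot 25 = -28 + 100 = 72$)
$D{\left(h \right)} = 4$ ($D{\left(h \right)} = 4 + 0 \cdot 2 = 4 + 0 = 4$)
$B{\left(o \right)} = 6 o$
$l + t{\left(6,-7 \right)} B{\left(D{\left(-3 \right)} \right)} = 72 - 7 \cdot 6 \cdot 4 = 72 - 168 = -96$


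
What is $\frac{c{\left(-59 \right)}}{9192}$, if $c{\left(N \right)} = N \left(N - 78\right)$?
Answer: $\frac{8083}{9192} \approx 0.87935$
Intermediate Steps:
$c{\left(N \right)} = N \left(-78 + N\right)$
$\frac{c{\left(-59 \right)}}{9192} = \frac{\left(-59\right) \left(-78 - 59\right)}{9192} = \left(-59\right) \left(-137\right) \frac{1}{9192} = 8083 \cdot \frac{1}{9192} = \frac{8083}{9192}$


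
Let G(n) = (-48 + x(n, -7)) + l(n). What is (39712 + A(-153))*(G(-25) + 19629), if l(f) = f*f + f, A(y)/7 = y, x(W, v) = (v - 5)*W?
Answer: 791406321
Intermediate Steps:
x(W, v) = W*(-5 + v) (x(W, v) = (-5 + v)*W = W*(-5 + v))
A(y) = 7*y
l(f) = f + f² (l(f) = f² + f = f + f²)
G(n) = -48 - 12*n + n*(1 + n) (G(n) = (-48 + n*(-5 - 7)) + n*(1 + n) = (-48 + n*(-12)) + n*(1 + n) = (-48 - 12*n) + n*(1 + n) = -48 - 12*n + n*(1 + n))
(39712 + A(-153))*(G(-25) + 19629) = (39712 + 7*(-153))*((-48 + (-25)² - 11*(-25)) + 19629) = (39712 - 1071)*((-48 + 625 + 275) + 19629) = 38641*(852 + 19629) = 38641*20481 = 791406321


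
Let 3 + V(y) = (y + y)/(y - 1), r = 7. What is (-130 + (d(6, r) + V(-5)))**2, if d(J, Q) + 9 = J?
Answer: 162409/9 ≈ 18045.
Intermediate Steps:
d(J, Q) = -9 + J
V(y) = -3 + 2*y/(-1 + y) (V(y) = -3 + (y + y)/(y - 1) = -3 + (2*y)/(-1 + y) = -3 + 2*y/(-1 + y))
(-130 + (d(6, r) + V(-5)))**2 = (-130 + ((-9 + 6) + (3 - 1*(-5))/(-1 - 5)))**2 = (-130 + (-3 + (3 + 5)/(-6)))**2 = (-130 + (-3 - 1/6*8))**2 = (-130 + (-3 - 4/3))**2 = (-130 - 13/3)**2 = (-403/3)**2 = 162409/9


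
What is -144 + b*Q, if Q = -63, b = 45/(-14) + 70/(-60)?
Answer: 132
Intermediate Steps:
b = -92/21 (b = 45*(-1/14) + 70*(-1/60) = -45/14 - 7/6 = -92/21 ≈ -4.3810)
-144 + b*Q = -144 - 92/21*(-63) = -144 + 276 = 132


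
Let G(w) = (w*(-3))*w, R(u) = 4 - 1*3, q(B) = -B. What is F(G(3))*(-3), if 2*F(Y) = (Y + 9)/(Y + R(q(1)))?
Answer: -27/26 ≈ -1.0385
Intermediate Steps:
R(u) = 1 (R(u) = 4 - 3 = 1)
G(w) = -3*w**2 (G(w) = (-3*w)*w = -3*w**2)
F(Y) = (9 + Y)/(2*(1 + Y)) (F(Y) = ((Y + 9)/(Y + 1))/2 = ((9 + Y)/(1 + Y))/2 = (9 + Y)/(2*(1 + Y)))
F(G(3))*(-3) = ((9 - 3*3**2)/(2*(1 - 3*3**2)))*(-3) = ((9 - 3*9)/(2*(1 - 3*9)))*(-3) = ((9 - 27)/(2*(1 - 27)))*(-3) = ((1/2)*(-18)/(-26))*(-3) = ((1/2)*(-1/26)*(-18))*(-3) = (9/26)*(-3) = -27/26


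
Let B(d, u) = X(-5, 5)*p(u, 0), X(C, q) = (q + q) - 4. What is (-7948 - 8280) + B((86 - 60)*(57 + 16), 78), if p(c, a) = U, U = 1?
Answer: -16222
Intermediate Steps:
X(C, q) = -4 + 2*q (X(C, q) = 2*q - 4 = -4 + 2*q)
p(c, a) = 1
B(d, u) = 6 (B(d, u) = (-4 + 2*5)*1 = (-4 + 10)*1 = 6*1 = 6)
(-7948 - 8280) + B((86 - 60)*(57 + 16), 78) = (-7948 - 8280) + 6 = -16228 + 6 = -16222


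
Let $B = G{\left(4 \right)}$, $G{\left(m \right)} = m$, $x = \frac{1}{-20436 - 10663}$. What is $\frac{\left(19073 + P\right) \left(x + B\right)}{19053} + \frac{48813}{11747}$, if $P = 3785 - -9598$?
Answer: $\frac{25450015483817}{2320147021503} \approx 10.969$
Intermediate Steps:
$P = 13383$ ($P = 3785 + 9598 = 13383$)
$x = - \frac{1}{31099}$ ($x = \frac{1}{-31099} = - \frac{1}{31099} \approx -3.2155 \cdot 10^{-5}$)
$B = 4$
$\frac{\left(19073 + P\right) \left(x + B\right)}{19053} + \frac{48813}{11747} = \frac{\left(19073 + 13383\right) \left(- \frac{1}{31099} + 4\right)}{19053} + \frac{48813}{11747} = 32456 \cdot \frac{124395}{31099} \cdot \frac{1}{19053} + 48813 \cdot \frac{1}{11747} = \frac{4037364120}{31099} \cdot \frac{1}{19053} + \frac{48813}{11747} = \frac{1345788040}{197509749} + \frac{48813}{11747} = \frac{25450015483817}{2320147021503}$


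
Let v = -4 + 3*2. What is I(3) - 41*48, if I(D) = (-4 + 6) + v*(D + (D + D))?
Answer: -1948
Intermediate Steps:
v = 2 (v = -4 + 6 = 2)
I(D) = 2 + 6*D (I(D) = (-4 + 6) + 2*(D + (D + D)) = 2 + 2*(D + 2*D) = 2 + 2*(3*D) = 2 + 6*D)
I(3) - 41*48 = (2 + 6*3) - 41*48 = (2 + 18) - 1968 = 20 - 1968 = -1948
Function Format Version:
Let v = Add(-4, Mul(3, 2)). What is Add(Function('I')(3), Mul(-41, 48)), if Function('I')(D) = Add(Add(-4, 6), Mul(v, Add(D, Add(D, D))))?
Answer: -1948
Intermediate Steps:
v = 2 (v = Add(-4, 6) = 2)
Function('I')(D) = Add(2, Mul(6, D)) (Function('I')(D) = Add(Add(-4, 6), Mul(2, Add(D, Add(D, D)))) = Add(2, Mul(2, Add(D, Mul(2, D)))) = Add(2, Mul(2, Mul(3, D))) = Add(2, Mul(6, D)))
Add(Function('I')(3), Mul(-41, 48)) = Add(Add(2, Mul(6, 3)), Mul(-41, 48)) = Add(Add(2, 18), -1968) = Add(20, -1968) = -1948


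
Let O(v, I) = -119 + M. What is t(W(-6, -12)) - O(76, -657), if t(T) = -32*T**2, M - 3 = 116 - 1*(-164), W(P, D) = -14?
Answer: -6436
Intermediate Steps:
M = 283 (M = 3 + (116 - 1*(-164)) = 3 + (116 + 164) = 3 + 280 = 283)
O(v, I) = 164 (O(v, I) = -119 + 283 = 164)
t(W(-6, -12)) - O(76, -657) = -32*(-14)**2 - 1*164 = -32*196 - 164 = -6272 - 164 = -6436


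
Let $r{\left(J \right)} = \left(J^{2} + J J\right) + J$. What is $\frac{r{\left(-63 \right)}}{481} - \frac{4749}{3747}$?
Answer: $\frac{9074452}{600769} \approx 15.105$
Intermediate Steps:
$r{\left(J \right)} = J + 2 J^{2}$ ($r{\left(J \right)} = \left(J^{2} + J^{2}\right) + J = 2 J^{2} + J = J + 2 J^{2}$)
$\frac{r{\left(-63 \right)}}{481} - \frac{4749}{3747} = \frac{\left(-63\right) \left(1 + 2 \left(-63\right)\right)}{481} - \frac{4749}{3747} = - 63 \left(1 - 126\right) \frac{1}{481} - \frac{1583}{1249} = \left(-63\right) \left(-125\right) \frac{1}{481} - \frac{1583}{1249} = 7875 \cdot \frac{1}{481} - \frac{1583}{1249} = \frac{7875}{481} - \frac{1583}{1249} = \frac{9074452}{600769}$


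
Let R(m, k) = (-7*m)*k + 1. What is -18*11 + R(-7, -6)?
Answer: -491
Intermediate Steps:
R(m, k) = 1 - 7*k*m (R(m, k) = -7*k*m + 1 = 1 - 7*k*m)
-18*11 + R(-7, -6) = -18*11 + (1 - 7*(-6)*(-7)) = -198 + (1 - 294) = -198 - 293 = -491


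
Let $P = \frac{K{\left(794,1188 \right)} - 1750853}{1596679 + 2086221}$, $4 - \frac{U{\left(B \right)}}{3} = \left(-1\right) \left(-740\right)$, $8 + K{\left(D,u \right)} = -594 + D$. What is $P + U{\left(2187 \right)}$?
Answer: $- \frac{8133593861}{3682900} \approx -2208.5$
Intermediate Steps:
$K{\left(D,u \right)} = -602 + D$ ($K{\left(D,u \right)} = -8 + \left(-594 + D\right) = -602 + D$)
$U{\left(B \right)} = -2208$ ($U{\left(B \right)} = 12 - 3 \left(\left(-1\right) \left(-740\right)\right) = 12 - 2220 = -2208$)
$P = - \frac{1750661}{3682900}$ ($P = \frac{\left(-602 + 794\right) - 1750853}{1596679 + 2086221} = \frac{192 - 1750853}{3682900} = \left(-1750661\right) \frac{1}{3682900} = - \frac{1750661}{3682900} \approx -0.47535$)
$P + U{\left(2187 \right)} = - \frac{1750661}{3682900} - 2208 = - \frac{8133593861}{3682900}$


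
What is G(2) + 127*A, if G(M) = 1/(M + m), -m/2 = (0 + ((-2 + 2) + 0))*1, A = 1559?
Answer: 395987/2 ≈ 1.9799e+5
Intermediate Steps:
m = 0 (m = -2*(0 + ((-2 + 2) + 0)) = -2*(0 + (0 + 0)) = -2*(0 + 0) = -0 = -2*0 = 0)
G(M) = 1/M (G(M) = 1/(M + 0) = 1/M)
G(2) + 127*A = 1/2 + 127*1559 = ½ + 197993 = 395987/2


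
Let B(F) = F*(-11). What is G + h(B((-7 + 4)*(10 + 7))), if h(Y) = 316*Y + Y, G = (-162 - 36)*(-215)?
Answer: 220407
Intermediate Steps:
B(F) = -11*F
G = 42570 (G = -198*(-215) = 42570)
h(Y) = 317*Y
G + h(B((-7 + 4)*(10 + 7))) = 42570 + 317*(-11*(-7 + 4)*(10 + 7)) = 42570 + 317*(-(-33)*17) = 42570 + 317*(-11*(-51)) = 42570 + 317*561 = 42570 + 177837 = 220407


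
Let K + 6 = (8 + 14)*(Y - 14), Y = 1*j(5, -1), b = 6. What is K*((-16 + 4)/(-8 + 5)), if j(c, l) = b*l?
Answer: -1784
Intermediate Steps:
j(c, l) = 6*l
Y = -6 (Y = 1*(6*(-1)) = 1*(-6) = -6)
K = -446 (K = -6 + (8 + 14)*(-6 - 14) = -6 + 22*(-20) = -6 - 440 = -446)
K*((-16 + 4)/(-8 + 5)) = -446*(-16 + 4)/(-8 + 5) = -(-5352)/(-3) = -(-5352)*(-1)/3 = -446*4 = -1784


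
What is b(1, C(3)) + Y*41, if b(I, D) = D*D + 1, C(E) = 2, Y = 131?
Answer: 5376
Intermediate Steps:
b(I, D) = 1 + D**2 (b(I, D) = D**2 + 1 = 1 + D**2)
b(1, C(3)) + Y*41 = (1 + 2**2) + 131*41 = (1 + 4) + 5371 = 5 + 5371 = 5376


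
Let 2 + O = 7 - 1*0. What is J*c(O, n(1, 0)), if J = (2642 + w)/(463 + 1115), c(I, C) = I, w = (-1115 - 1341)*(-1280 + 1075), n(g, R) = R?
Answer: 1265305/789 ≈ 1603.7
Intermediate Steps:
O = 5 (O = -2 + (7 - 1*0) = -2 + (7 + 0) = -2 + 7 = 5)
w = 503480 (w = -2456*(-205) = 503480)
J = 253061/789 (J = (2642 + 503480)/(463 + 1115) = 506122/1578 = 506122*(1/1578) = 253061/789 ≈ 320.74)
J*c(O, n(1, 0)) = (253061/789)*5 = 1265305/789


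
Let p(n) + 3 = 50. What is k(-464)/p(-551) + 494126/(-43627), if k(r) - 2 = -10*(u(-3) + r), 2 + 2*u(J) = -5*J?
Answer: 176456857/2050469 ≈ 86.057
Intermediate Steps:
p(n) = 47 (p(n) = -3 + 50 = 47)
u(J) = -1 - 5*J/2 (u(J) = -1 + (-5*J)/2 = -1 - 5*J/2)
k(r) = -63 - 10*r (k(r) = 2 - 10*((-1 - 5/2*(-3)) + r) = 2 - 10*((-1 + 15/2) + r) = 2 - 10*(13/2 + r) = 2 + (-65 - 10*r) = -63 - 10*r)
k(-464)/p(-551) + 494126/(-43627) = (-63 - 10*(-464))/47 + 494126/(-43627) = (-63 + 4640)*(1/47) + 494126*(-1/43627) = 4577*(1/47) - 494126/43627 = 4577/47 - 494126/43627 = 176456857/2050469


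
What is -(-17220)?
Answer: 17220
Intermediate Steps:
-(-17220) = -1*(-17220) = 17220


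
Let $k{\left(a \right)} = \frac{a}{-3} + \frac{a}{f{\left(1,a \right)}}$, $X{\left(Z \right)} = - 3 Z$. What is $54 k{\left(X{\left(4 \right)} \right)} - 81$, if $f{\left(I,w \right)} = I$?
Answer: $-513$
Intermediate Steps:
$k{\left(a \right)} = \frac{2 a}{3}$ ($k{\left(a \right)} = \frac{a}{-3} + \frac{a}{1} = a \left(- \frac{1}{3}\right) + a 1 = - \frac{a}{3} + a = \frac{2 a}{3}$)
$54 k{\left(X{\left(4 \right)} \right)} - 81 = 54 \frac{2 \left(\left(-3\right) 4\right)}{3} - 81 = 54 \cdot \frac{2}{3} \left(-12\right) - 81 = 54 \left(-8\right) - 81 = -432 - 81 = -513$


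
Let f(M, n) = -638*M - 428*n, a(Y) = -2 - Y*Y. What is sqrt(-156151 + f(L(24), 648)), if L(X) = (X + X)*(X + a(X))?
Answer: sqrt(16532201) ≈ 4066.0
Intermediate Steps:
a(Y) = -2 - Y**2
L(X) = 2*X*(-2 + X - X**2) (L(X) = (X + X)*(X + (-2 - X**2)) = (2*X)*(-2 + X - X**2) = 2*X*(-2 + X - X**2))
sqrt(-156151 + f(L(24), 648)) = sqrt(-156151 + (-1276*24*(-2 + 24 - 1*24**2) - 428*648)) = sqrt(-156151 + (-1276*24*(-2 + 24 - 1*576) - 277344)) = sqrt(-156151 + (-1276*24*(-2 + 24 - 576) - 277344)) = sqrt(-156151 + (-1276*24*(-554) - 277344)) = sqrt(-156151 + (-638*(-26592) - 277344)) = sqrt(-156151 + (16965696 - 277344)) = sqrt(-156151 + 16688352) = sqrt(16532201)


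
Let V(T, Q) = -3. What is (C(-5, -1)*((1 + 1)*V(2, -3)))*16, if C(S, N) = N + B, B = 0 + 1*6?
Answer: -480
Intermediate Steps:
B = 6 (B = 0 + 6 = 6)
C(S, N) = 6 + N (C(S, N) = N + 6 = 6 + N)
(C(-5, -1)*((1 + 1)*V(2, -3)))*16 = ((6 - 1)*((1 + 1)*(-3)))*16 = (5*(2*(-3)))*16 = (5*(-6))*16 = -30*16 = -480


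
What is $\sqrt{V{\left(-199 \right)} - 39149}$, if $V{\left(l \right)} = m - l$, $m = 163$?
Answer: $i \sqrt{38787} \approx 196.94 i$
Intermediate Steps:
$V{\left(l \right)} = 163 - l$
$\sqrt{V{\left(-199 \right)} - 39149} = \sqrt{\left(163 - -199\right) - 39149} = \sqrt{\left(163 + 199\right) - 39149} = \sqrt{362 - 39149} = \sqrt{-38787} = i \sqrt{38787}$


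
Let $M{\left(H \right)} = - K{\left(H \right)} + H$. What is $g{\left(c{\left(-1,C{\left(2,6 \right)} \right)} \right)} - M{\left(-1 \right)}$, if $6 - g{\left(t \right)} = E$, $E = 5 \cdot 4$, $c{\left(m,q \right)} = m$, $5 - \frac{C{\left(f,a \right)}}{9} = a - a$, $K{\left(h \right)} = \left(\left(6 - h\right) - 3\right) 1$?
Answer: $-9$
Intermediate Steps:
$K{\left(h \right)} = 3 - h$ ($K{\left(h \right)} = \left(3 - h\right) 1 = 3 - h$)
$C{\left(f,a \right)} = 45$ ($C{\left(f,a \right)} = 45 - 9 \left(a - a\right) = 45 - 0 = 45 + 0 = 45$)
$E = 20$
$g{\left(t \right)} = -14$ ($g{\left(t \right)} = 6 - 20 = -14$)
$M{\left(H \right)} = -3 + 2 H$ ($M{\left(H \right)} = - (3 - H) + H = \left(-3 + H\right) + H = -3 + 2 H$)
$g{\left(c{\left(-1,C{\left(2,6 \right)} \right)} \right)} - M{\left(-1 \right)} = -14 - \left(-3 + 2 \left(-1\right)\right) = -14 - \left(-3 - 2\right) = -14 - -5 = -14 + 5 = -9$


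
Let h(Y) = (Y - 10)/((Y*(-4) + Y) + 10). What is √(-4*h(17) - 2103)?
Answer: I*√3533995/41 ≈ 45.851*I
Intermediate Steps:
h(Y) = (-10 + Y)/(10 - 3*Y) (h(Y) = (-10 + Y)/((-4*Y + Y) + 10) = (-10 + Y)/(-3*Y + 10) = (-10 + Y)/(10 - 3*Y))
√(-4*h(17) - 2103) = √(-4*(10 - 1*17)/(-10 + 3*17) - 2103) = √(-4*(10 - 17)/(-10 + 51) - 2103) = √(-4*(-7)/41 - 2103) = √(-4*(-7/41) - 2103) = √(28/41 - 2103) = √(-86195/41) = I*√3533995/41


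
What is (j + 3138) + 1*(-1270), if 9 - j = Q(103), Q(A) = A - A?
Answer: 1877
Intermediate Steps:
Q(A) = 0
j = 9 (j = 9 - 1*0 = 9 + 0 = 9)
(j + 3138) + 1*(-1270) = (9 + 3138) + 1*(-1270) = 3147 - 1270 = 1877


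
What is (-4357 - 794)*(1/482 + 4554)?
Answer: -11306594379/482 ≈ -2.3458e+7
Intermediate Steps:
(-4357 - 794)*(1/482 + 4554) = -5151*(1/482 + 4554) = -5151*2195029/482 = -11306594379/482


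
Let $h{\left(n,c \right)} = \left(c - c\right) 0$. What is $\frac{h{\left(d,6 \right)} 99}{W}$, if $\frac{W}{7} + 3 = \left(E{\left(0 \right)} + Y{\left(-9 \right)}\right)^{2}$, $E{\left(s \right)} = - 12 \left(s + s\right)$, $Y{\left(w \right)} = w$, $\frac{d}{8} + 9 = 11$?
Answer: $0$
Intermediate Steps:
$d = 16$ ($d = -72 + 8 \cdot 11 = -72 + 88 = 16$)
$h{\left(n,c \right)} = 0$ ($h{\left(n,c \right)} = 0 \cdot 0 = 0$)
$E{\left(s \right)} = - 24 s$ ($E{\left(s \right)} = - 12 \cdot 2 s = - 24 s$)
$W = 546$ ($W = -21 + 7 \left(\left(-24\right) 0 - 9\right)^{2} = -21 + 7 \left(0 - 9\right)^{2} = -21 + 7 \left(-9\right)^{2} = -21 + 7 \cdot 81 = -21 + 567 = 546$)
$\frac{h{\left(d,6 \right)} 99}{W} = \frac{0 \cdot 99}{546} = 0 \cdot \frac{1}{546} = 0$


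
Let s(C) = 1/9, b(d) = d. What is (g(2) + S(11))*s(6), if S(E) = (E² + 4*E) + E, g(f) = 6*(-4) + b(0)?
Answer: 152/9 ≈ 16.889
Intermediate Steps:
s(C) = ⅑
g(f) = -24 (g(f) = 6*(-4) + 0 = -24 + 0 = -24)
S(E) = E² + 5*E
(g(2) + S(11))*s(6) = (-24 + 11*(5 + 11))*(⅑) = (-24 + 11*16)*(⅑) = (-24 + 176)*(⅑) = 152*(⅑) = 152/9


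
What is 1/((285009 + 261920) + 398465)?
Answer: 1/945394 ≈ 1.0578e-6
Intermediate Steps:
1/((285009 + 261920) + 398465) = 1/(546929 + 398465) = 1/945394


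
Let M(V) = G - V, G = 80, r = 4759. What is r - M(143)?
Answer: 4822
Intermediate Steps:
M(V) = 80 - V
r - M(143) = 4759 - (80 - 1*143) = 4759 - (80 - 143) = 4759 - 1*(-63) = 4759 + 63 = 4822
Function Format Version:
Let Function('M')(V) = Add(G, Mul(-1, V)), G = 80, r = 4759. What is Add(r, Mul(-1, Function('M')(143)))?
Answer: 4822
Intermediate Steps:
Function('M')(V) = Add(80, Mul(-1, V))
Add(r, Mul(-1, Function('M')(143))) = Add(4759, Mul(-1, Add(80, Mul(-1, 143)))) = Add(4759, Mul(-1, Add(80, -143))) = Add(4759, Mul(-1, -63)) = Add(4759, 63) = 4822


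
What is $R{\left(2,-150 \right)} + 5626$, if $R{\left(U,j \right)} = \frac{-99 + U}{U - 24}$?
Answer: $\frac{123869}{22} \approx 5630.4$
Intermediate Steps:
$R{\left(U,j \right)} = \frac{-99 + U}{-24 + U}$
$R{\left(2,-150 \right)} + 5626 = \frac{-99 + 2}{-24 + 2} + 5626 = \frac{1}{-22} \left(-97\right) + 5626 = \left(- \frac{1}{22}\right) \left(-97\right) + 5626 = \frac{97}{22} + 5626 = \frac{123869}{22}$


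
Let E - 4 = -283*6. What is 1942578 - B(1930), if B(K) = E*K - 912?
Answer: 5212910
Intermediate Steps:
E = -1694 (E = 4 - 283*6 = 4 - 1698 = -1694)
B(K) = -912 - 1694*K (B(K) = -1694*K - 912 = -912 - 1694*K)
1942578 - B(1930) = 1942578 - (-912 - 1694*1930) = 1942578 - (-912 - 3269420) = 1942578 - 1*(-3270332) = 1942578 + 3270332 = 5212910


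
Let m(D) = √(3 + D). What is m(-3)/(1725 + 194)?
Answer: 0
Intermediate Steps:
m(-3)/(1725 + 194) = √(3 - 3)/(1725 + 194) = √0/1919 = 0*(1/1919) = 0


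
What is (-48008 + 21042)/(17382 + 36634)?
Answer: -13483/27008 ≈ -0.49922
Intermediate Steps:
(-48008 + 21042)/(17382 + 36634) = -26966/54016 = -26966*1/54016 = -13483/27008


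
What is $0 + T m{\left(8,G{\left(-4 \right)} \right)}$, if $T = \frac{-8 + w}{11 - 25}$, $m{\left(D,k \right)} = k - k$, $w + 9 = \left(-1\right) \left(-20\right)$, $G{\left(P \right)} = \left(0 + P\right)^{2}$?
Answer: $0$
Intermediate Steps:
$G{\left(P \right)} = P^{2}$
$w = 11$ ($w = -9 - -20 = -9 + 20 = 11$)
$m{\left(D,k \right)} = 0$
$T = - \frac{3}{14}$ ($T = \frac{-8 + 11}{11 - 25} = \frac{3}{-14} = 3 \left(- \frac{1}{14}\right) = - \frac{3}{14} \approx -0.21429$)
$0 + T m{\left(8,G{\left(-4 \right)} \right)} = 0 - 0 = 0 + 0 = 0$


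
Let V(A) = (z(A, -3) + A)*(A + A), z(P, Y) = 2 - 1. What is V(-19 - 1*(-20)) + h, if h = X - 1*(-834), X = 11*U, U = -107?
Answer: -339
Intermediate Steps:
X = -1177 (X = 11*(-107) = -1177)
z(P, Y) = 1
h = -343 (h = -1177 - 1*(-834) = -1177 + 834 = -343)
V(A) = 2*A*(1 + A) (V(A) = (1 + A)*(A + A) = (1 + A)*(2*A) = 2*A*(1 + A))
V(-19 - 1*(-20)) + h = 2*(-19 - 1*(-20))*(1 + (-19 - 1*(-20))) - 343 = 2*(-19 + 20)*(1 + (-19 + 20)) - 343 = 2*1*(1 + 1) - 343 = 2*1*2 - 343 = 4 - 343 = -339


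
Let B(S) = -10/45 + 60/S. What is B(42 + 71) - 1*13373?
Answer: -13600027/1017 ≈ -13373.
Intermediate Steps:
B(S) = -2/9 + 60/S (B(S) = -10*1/45 + 60/S = -2/9 + 60/S)
B(42 + 71) - 1*13373 = (-2/9 + 60/(42 + 71)) - 1*13373 = (-2/9 + 60/113) - 13373 = 314/1017 - 13373 = -13600027/1017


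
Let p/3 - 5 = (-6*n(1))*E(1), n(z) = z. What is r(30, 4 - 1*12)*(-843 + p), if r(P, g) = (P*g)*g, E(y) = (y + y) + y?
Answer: -1693440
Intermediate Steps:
E(y) = 3*y (E(y) = 2*y + y = 3*y)
p = -39 (p = 15 + 3*((-6*1)*(3*1)) = 15 + 3*(-6*3) = 15 + 3*(-18) = 15 - 54 = -39)
r(P, g) = P*g²
r(30, 4 - 1*12)*(-843 + p) = (30*(4 - 1*12)²)*(-843 - 39) = (30*(4 - 12)²)*(-882) = (30*(-8)²)*(-882) = (30*64)*(-882) = 1920*(-882) = -1693440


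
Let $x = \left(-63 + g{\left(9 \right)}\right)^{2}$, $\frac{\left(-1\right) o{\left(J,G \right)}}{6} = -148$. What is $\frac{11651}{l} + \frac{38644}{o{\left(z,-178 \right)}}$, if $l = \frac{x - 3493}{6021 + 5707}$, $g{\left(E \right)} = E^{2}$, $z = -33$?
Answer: $- \frac{30304114307}{703518} \approx -43075.0$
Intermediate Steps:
$o{\left(J,G \right)} = 888$ ($o{\left(J,G \right)} = \left(-6\right) \left(-148\right) = 888$)
$x = 324$ ($x = \left(-63 + 9^{2}\right)^{2} = \left(-63 + 81\right)^{2} = 18^{2} = 324$)
$l = - \frac{3169}{11728}$ ($l = \frac{324 - 3493}{6021 + 5707} = - \frac{3169}{11728} \approx -0.27021$)
$\frac{11651}{l} + \frac{38644}{o{\left(z,-178 \right)}} = \frac{11651}{- \frac{3169}{11728}} + \frac{38644}{888} = 11651 \left(- \frac{11728}{3169}\right) + 38644 \cdot \frac{1}{888} = - \frac{136642928}{3169} + \frac{9661}{222} = - \frac{30304114307}{703518}$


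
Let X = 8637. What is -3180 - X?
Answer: -11817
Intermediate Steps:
-3180 - X = -3180 - 1*8637 = -3180 - 8637 = -11817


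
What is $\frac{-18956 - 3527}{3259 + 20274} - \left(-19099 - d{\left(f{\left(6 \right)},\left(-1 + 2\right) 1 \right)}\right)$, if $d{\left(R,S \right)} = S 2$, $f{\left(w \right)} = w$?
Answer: $\frac{449481350}{23533} \approx 19100.0$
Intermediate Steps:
$d{\left(R,S \right)} = 2 S$
$\frac{-18956 - 3527}{3259 + 20274} - \left(-19099 - d{\left(f{\left(6 \right)},\left(-1 + 2\right) 1 \right)}\right) = \frac{-18956 - 3527}{3259 + 20274} - \left(-19099 - 2 \left(-1 + 2\right) 1\right) = - \frac{22483}{23533} - \left(-19099 - 2 \cdot 1 \cdot 1\right) = \left(-22483\right) \frac{1}{23533} - \left(-19099 - 2 \cdot 1\right) = - \frac{22483}{23533} - \left(-19099 - 2\right) = - \frac{22483}{23533} - -19101 = - \frac{22483}{23533} + 19101 = \frac{449481350}{23533}$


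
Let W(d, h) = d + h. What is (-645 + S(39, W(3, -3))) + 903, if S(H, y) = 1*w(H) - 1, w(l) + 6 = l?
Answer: 290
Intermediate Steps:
w(l) = -6 + l
S(H, y) = -7 + H (S(H, y) = 1*(-6 + H) - 1 = (-6 + H) - 1 = -7 + H)
(-645 + S(39, W(3, -3))) + 903 = (-645 + (-7 + 39)) + 903 = (-645 + 32) + 903 = -613 + 903 = 290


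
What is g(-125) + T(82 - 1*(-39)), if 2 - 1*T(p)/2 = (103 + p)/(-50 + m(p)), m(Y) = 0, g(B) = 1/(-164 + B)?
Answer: 93611/7225 ≈ 12.957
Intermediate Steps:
T(p) = 203/25 + p/25 (T(p) = 4 - 2*(103 + p)/(-50 + 0) = 4 - 2*(103 + p)/(-50) = 4 - 2*(103 + p)*(-1)/50 = 4 - 2*(-103/50 - p/50) = 4 + (103/25 + p/25) = 203/25 + p/25)
g(-125) + T(82 - 1*(-39)) = 1/(-164 - 125) + (203/25 + (82 - 1*(-39))/25) = 1/(-289) + (203/25 + (82 + 39)/25) = -1/289 + (203/25 + (1/25)*121) = -1/289 + (203/25 + 121/25) = -1/289 + 324/25 = 93611/7225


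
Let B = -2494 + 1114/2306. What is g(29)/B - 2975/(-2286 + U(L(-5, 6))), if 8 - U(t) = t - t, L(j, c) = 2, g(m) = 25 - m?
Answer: 503747383/385253350 ≈ 1.3076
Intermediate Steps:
U(t) = 8 (U(t) = 8 - (t - t) = 8 - 1*0 = 8 + 0 = 8)
B = -2875025/1153 (B = -2494 + 1114*(1/2306) = -2494 + 557/1153 = -2875025/1153 ≈ -2493.5)
g(29)/B - 2975/(-2286 + U(L(-5, 6))) = (25 - 1*29)/(-2875025/1153) - 2975/(-2286 + 8) = (25 - 29)*(-1153/2875025) - 2975/(-2278) = -4*(-1153/2875025) - 2975*(-1/2278) = 4612/2875025 + 175/134 = 503747383/385253350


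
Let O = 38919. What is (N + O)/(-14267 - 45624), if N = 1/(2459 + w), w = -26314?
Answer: -928412744/1428699805 ≈ -0.64983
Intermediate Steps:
N = -1/23855 (N = 1/(2459 - 26314) = 1/(-23855) = -1/23855 ≈ -4.1920e-5)
(N + O)/(-14267 - 45624) = (-1/23855 + 38919)/(-14267 - 45624) = (928412744/23855)/(-59891) = (928412744/23855)*(-1/59891) = -928412744/1428699805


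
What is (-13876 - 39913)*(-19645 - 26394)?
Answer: 2476391771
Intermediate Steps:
(-13876 - 39913)*(-19645 - 26394) = -53789*(-46039) = 2476391771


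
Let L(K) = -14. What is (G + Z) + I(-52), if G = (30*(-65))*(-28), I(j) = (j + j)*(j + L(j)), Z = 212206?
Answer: 273670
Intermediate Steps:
I(j) = 2*j*(-14 + j) (I(j) = (j + j)*(j - 14) = (2*j)*(-14 + j) = 2*j*(-14 + j))
G = 54600 (G = -1950*(-28) = 54600)
(G + Z) + I(-52) = (54600 + 212206) + 2*(-52)*(-14 - 52) = 266806 + 2*(-52)*(-66) = 266806 + 6864 = 273670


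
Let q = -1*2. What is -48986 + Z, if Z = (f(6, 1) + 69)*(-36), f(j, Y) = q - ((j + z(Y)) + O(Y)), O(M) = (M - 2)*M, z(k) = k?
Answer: -51182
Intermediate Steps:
q = -2
O(M) = M*(-2 + M) (O(M) = (-2 + M)*M = M*(-2 + M))
f(j, Y) = -2 - Y - j - Y*(-2 + Y) (f(j, Y) = -2 - ((j + Y) + Y*(-2 + Y)) = -2 - ((Y + j) + Y*(-2 + Y)) = -2 - (Y + j + Y*(-2 + Y)) = -2 + (-Y - j - Y*(-2 + Y)) = -2 - Y - j - Y*(-2 + Y))
Z = -2196 (Z = ((-2 + 1 - 1*6 - 1*1²) + 69)*(-36) = ((-2 + 1 - 6 - 1*1) + 69)*(-36) = ((-2 + 1 - 6 - 1) + 69)*(-36) = (-8 + 69)*(-36) = 61*(-36) = -2196)
-48986 + Z = -48986 - 2196 = -51182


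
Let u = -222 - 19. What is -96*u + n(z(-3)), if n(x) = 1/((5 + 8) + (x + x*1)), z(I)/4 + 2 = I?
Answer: 624671/27 ≈ 23136.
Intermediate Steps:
z(I) = -8 + 4*I
n(x) = 1/(13 + 2*x) (n(x) = 1/(13 + (x + x)) = 1/(13 + 2*x))
u = -241
-96*u + n(z(-3)) = -96*(-241) + 1/(13 + 2*(-8 + 4*(-3))) = 23136 + 1/(13 + 2*(-8 - 12)) = 23136 + 1/(13 + 2*(-20)) = 23136 + 1/(13 - 40) = 23136 + 1/(-27) = 23136 - 1/27 = 624671/27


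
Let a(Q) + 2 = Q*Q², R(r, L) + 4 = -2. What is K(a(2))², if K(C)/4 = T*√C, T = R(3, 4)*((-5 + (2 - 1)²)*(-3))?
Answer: 497664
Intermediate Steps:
R(r, L) = -6 (R(r, L) = -4 - 2 = -6)
a(Q) = -2 + Q³ (a(Q) = -2 + Q*Q² = -2 + Q³)
T = -72 (T = -6*(-5 + (2 - 1)²)*(-3) = -6*(-5 + 1²)*(-3) = -6*(-5 + 1)*(-3) = -(-24)*(-3) = -6*12 = -72)
K(C) = -288*√C (K(C) = 4*(-72*√C) = -288*√C)
K(a(2))² = (-288*√(-2 + 2³))² = (-288*√(-2 + 8))² = (-288*√6)² = 497664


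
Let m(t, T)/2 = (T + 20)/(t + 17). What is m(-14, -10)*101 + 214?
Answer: 2662/3 ≈ 887.33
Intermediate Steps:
m(t, T) = 2*(20 + T)/(17 + t) (m(t, T) = 2*((T + 20)/(t + 17)) = 2*((20 + T)/(17 + t)) = 2*(20 + T)/(17 + t))
m(-14, -10)*101 + 214 = (2*(20 - 10)/(17 - 14))*101 + 214 = (2*10/3)*101 + 214 = (2*(1/3)*10)*101 + 214 = (20/3)*101 + 214 = 2020/3 + 214 = 2662/3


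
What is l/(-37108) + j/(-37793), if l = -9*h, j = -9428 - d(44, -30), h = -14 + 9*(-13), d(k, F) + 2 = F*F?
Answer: 338619261/1402422644 ≈ 0.24145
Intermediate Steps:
d(k, F) = -2 + F² (d(k, F) = -2 + F*F = -2 + F²)
h = -131 (h = -14 - 117 = -131)
j = -10326 (j = -9428 - (-2 + (-30)²) = -9428 - (-2 + 900) = -9428 - 1*898 = -9428 - 898 = -10326)
l = 1179 (l = -9*(-131) = 1179)
l/(-37108) + j/(-37793) = 1179/(-37108) - 10326/(-37793) = 1179*(-1/37108) - 10326*(-1/37793) = -1179/37108 + 10326/37793 = 338619261/1402422644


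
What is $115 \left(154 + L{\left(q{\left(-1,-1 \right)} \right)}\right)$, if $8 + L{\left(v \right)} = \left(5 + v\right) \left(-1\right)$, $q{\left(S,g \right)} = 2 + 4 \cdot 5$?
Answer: $13685$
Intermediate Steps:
$q{\left(S,g \right)} = 22$ ($q{\left(S,g \right)} = 2 + 20 = 22$)
$L{\left(v \right)} = -13 - v$ ($L{\left(v \right)} = -8 + \left(5 + v\right) \left(-1\right) = -8 - \left(5 + v\right) = -13 - v$)
$115 \left(154 + L{\left(q{\left(-1,-1 \right)} \right)}\right) = 115 \left(154 - 35\right) = 115 \cdot 119 = 13685$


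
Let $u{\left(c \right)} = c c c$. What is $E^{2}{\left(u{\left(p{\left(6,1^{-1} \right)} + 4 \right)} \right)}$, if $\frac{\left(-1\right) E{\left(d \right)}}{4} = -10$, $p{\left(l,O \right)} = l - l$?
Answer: $1600$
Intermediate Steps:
$p{\left(l,O \right)} = 0$
$u{\left(c \right)} = c^{3}$ ($u{\left(c \right)} = c^{2} c = c^{3}$)
$E{\left(d \right)} = 40$ ($E{\left(d \right)} = \left(-4\right) \left(-10\right) = 40$)
$E^{2}{\left(u{\left(p{\left(6,1^{-1} \right)} + 4 \right)} \right)} = 40^{2} = 1600$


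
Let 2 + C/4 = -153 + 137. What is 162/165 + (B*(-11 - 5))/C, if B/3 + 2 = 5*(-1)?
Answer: -608/165 ≈ -3.6848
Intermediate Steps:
C = -72 (C = -8 + 4*(-153 + 137) = -8 + 4*(-16) = -8 - 64 = -72)
B = -21 (B = -6 + 3*(5*(-1)) = -6 + 3*(-5) = -6 - 15 = -21)
162/165 + (B*(-11 - 5))/C = 162/165 - 21*(-11 - 5)/(-72) = 162*(1/165) - 21*(-16)*(-1/72) = 54/55 + 336*(-1/72) = 54/55 - 14/3 = -608/165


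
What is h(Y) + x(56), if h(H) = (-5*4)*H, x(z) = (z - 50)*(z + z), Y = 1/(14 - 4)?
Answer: 670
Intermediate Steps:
Y = ⅒ (Y = 1/10 = ⅒ ≈ 0.10000)
x(z) = 2*z*(-50 + z) (x(z) = (-50 + z)*(2*z) = 2*z*(-50 + z))
h(H) = -20*H
h(Y) + x(56) = -20*⅒ + 2*56*(-50 + 56) = -2 + 2*56*6 = -2 + 672 = 670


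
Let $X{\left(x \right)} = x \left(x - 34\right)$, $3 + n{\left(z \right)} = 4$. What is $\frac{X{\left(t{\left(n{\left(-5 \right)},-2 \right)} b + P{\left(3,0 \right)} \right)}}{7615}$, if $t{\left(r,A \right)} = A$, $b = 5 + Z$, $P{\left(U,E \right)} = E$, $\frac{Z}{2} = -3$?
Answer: $- \frac{64}{7615} \approx -0.0084045$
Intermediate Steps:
$Z = -6$ ($Z = 2 \left(-3\right) = -6$)
$n{\left(z \right)} = 1$ ($n{\left(z \right)} = -3 + 4 = 1$)
$b = -1$ ($b = 5 - 6 = -1$)
$X{\left(x \right)} = x \left(-34 + x\right)$
$\frac{X{\left(t{\left(n{\left(-5 \right)},-2 \right)} b + P{\left(3,0 \right)} \right)}}{7615} = \frac{\left(\left(-2\right) \left(-1\right) + 0\right) \left(-34 + \left(\left(-2\right) \left(-1\right) + 0\right)\right)}{7615} = \left(2 + 0\right) \left(-34 + \left(2 + 0\right)\right) \frac{1}{7615} = 2 \left(-34 + 2\right) \frac{1}{7615} = 2 \left(-32\right) \frac{1}{7615} = \left(-64\right) \frac{1}{7615} = - \frac{64}{7615}$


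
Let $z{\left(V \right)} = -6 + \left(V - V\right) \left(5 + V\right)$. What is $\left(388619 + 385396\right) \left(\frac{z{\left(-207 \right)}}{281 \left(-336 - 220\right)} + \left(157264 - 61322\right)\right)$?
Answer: $\frac{5801085423023385}{78118} \approx 7.4261 \cdot 10^{10}$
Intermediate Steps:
$z{\left(V \right)} = -6$ ($z{\left(V \right)} = -6 + 0 \left(5 + V\right) = -6 + 0 = -6$)
$\left(388619 + 385396\right) \left(\frac{z{\left(-207 \right)}}{281 \left(-336 - 220\right)} + \left(157264 - 61322\right)\right) = \left(388619 + 385396\right) \left(- \frac{6}{281 \left(-336 - 220\right)} + \left(157264 - 61322\right)\right) = 774015 \left(- \frac{6}{281 \left(-556\right)} + \left(157264 - 61322\right)\right) = 774015 \left(- \frac{6}{-156236} + 95942\right) = 774015 \left(\left(-6\right) \left(- \frac{1}{156236}\right) + 95942\right) = 774015 \left(\frac{3}{78118} + 95942\right) = 774015 \cdot \frac{7494797159}{78118} = \frac{5801085423023385}{78118}$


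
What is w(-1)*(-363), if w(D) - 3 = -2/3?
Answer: -847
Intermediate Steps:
w(D) = 7/3 (w(D) = 3 - 2/3 = 3 - 2*⅓ = 3 - ⅔ = 7/3)
w(-1)*(-363) = (7/3)*(-363) = -847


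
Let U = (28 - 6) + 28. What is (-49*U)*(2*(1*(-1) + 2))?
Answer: -4900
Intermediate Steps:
U = 50 (U = 22 + 28 = 50)
(-49*U)*(2*(1*(-1) + 2)) = (-49*50)*(2*(1*(-1) + 2)) = -4900*(-1 + 2) = -4900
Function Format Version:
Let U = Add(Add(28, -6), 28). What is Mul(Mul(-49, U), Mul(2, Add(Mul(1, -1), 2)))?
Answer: -4900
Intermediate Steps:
U = 50 (U = Add(22, 28) = 50)
Mul(Mul(-49, U), Mul(2, Add(Mul(1, -1), 2))) = Mul(Mul(-49, 50), Mul(2, Add(Mul(1, -1), 2))) = Mul(-2450, Mul(2, Add(-1, 2))) = Mul(-2450, Mul(2, 1)) = Mul(-2450, 2) = -4900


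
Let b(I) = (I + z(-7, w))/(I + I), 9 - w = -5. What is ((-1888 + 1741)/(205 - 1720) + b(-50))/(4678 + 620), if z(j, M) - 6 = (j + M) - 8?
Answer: 221/2140392 ≈ 0.00010325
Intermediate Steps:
w = 14 (w = 9 - 1*(-5) = 9 + 5 = 14)
z(j, M) = -2 + M + j (z(j, M) = 6 + ((j + M) - 8) = 6 + ((M + j) - 8) = 6 + (-8 + M + j) = -2 + M + j)
b(I) = (5 + I)/(2*I) (b(I) = (I + (-2 + 14 - 7))/(I + I) = (I + 5)/((2*I)) = (5 + I)*(1/(2*I)) = (5 + I)/(2*I))
((-1888 + 1741)/(205 - 1720) + b(-50))/(4678 + 620) = ((-1888 + 1741)/(205 - 1720) + (½)*(5 - 50)/(-50))/(4678 + 620) = (-147/(-1515) + (½)*(-1/50)*(-45))/5298 = (-147*(-1/1515) + 9/20)*(1/5298) = (49/505 + 9/20)*(1/5298) = (221/404)*(1/5298) = 221/2140392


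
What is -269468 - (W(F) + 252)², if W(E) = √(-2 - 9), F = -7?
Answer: -332961 - 504*I*√11 ≈ -3.3296e+5 - 1671.6*I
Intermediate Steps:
W(E) = I*√11 (W(E) = √(-11) = I*√11)
-269468 - (W(F) + 252)² = -269468 - (I*√11 + 252)² = -269468 - (252 + I*√11)²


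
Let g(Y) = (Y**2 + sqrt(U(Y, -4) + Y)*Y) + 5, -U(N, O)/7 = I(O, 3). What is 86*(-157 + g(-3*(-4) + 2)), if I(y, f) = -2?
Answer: 3784 + 2408*sqrt(7) ≈ 10155.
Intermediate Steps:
U(N, O) = 14 (U(N, O) = -7*(-2) = 14)
g(Y) = 5 + Y**2 + Y*sqrt(14 + Y) (g(Y) = (Y**2 + sqrt(14 + Y)*Y) + 5 = (Y**2 + Y*sqrt(14 + Y)) + 5 = 5 + Y**2 + Y*sqrt(14 + Y))
86*(-157 + g(-3*(-4) + 2)) = 86*(-157 + (5 + (-3*(-4) + 2)**2 + (-3*(-4) + 2)*sqrt(14 + (-3*(-4) + 2)))) = 86*(-157 + (5 + (12 + 2)**2 + (12 + 2)*sqrt(14 + (12 + 2)))) = 86*(-157 + (5 + 14**2 + 14*sqrt(14 + 14))) = 86*(-157 + (5 + 196 + 14*sqrt(28))) = 86*(-157 + (5 + 196 + 14*(2*sqrt(7)))) = 86*(-157 + (5 + 196 + 28*sqrt(7))) = 86*(-157 + (201 + 28*sqrt(7))) = 86*(44 + 28*sqrt(7)) = 3784 + 2408*sqrt(7)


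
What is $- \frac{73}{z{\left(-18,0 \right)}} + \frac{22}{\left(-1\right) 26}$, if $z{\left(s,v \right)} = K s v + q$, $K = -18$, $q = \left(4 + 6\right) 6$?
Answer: $- \frac{1609}{780} \approx -2.0628$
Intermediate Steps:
$q = 60$ ($q = 10 \cdot 6 = 60$)
$z{\left(s,v \right)} = 60 - 18 s v$ ($z{\left(s,v \right)} = - 18 s v + 60 = 60 - 18 s v$)
$- \frac{73}{z{\left(-18,0 \right)}} + \frac{22}{\left(-1\right) 26} = - \frac{73}{60 - \left(-324\right) 0} + \frac{22}{\left(-1\right) 26} = - \frac{73}{60 + 0} + \frac{22}{-26} = - \frac{73}{60} + 22 \left(- \frac{1}{26}\right) = \left(-73\right) \frac{1}{60} - \frac{11}{13} = - \frac{73}{60} - \frac{11}{13} = - \frac{1609}{780}$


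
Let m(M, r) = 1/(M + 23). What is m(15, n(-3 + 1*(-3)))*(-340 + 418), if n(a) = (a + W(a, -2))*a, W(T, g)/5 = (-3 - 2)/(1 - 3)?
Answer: 39/19 ≈ 2.0526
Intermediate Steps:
W(T, g) = 25/2 (W(T, g) = 5*((-3 - 2)/(1 - 3)) = 5*(-5/(-2)) = 5*(-5*(-1/2)) = 5*(5/2) = 25/2)
n(a) = a*(25/2 + a) (n(a) = (a + 25/2)*a = (25/2 + a)*a = a*(25/2 + a))
m(M, r) = 1/(23 + M)
m(15, n(-3 + 1*(-3)))*(-340 + 418) = (-340 + 418)/(23 + 15) = 78/38 = (1/38)*78 = 39/19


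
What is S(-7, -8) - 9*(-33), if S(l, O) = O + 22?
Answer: 311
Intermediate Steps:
S(l, O) = 22 + O
S(-7, -8) - 9*(-33) = (22 - 8) - 9*(-33) = 14 - 1*(-297) = 14 + 297 = 311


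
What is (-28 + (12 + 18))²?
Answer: 4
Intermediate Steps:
(-28 + (12 + 18))² = (-28 + 30)² = 2² = 4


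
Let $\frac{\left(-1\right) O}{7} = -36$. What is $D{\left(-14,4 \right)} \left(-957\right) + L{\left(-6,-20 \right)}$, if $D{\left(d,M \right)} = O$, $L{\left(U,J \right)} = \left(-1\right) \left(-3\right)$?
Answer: $-241161$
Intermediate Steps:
$L{\left(U,J \right)} = 3$
$O = 252$ ($O = \left(-7\right) \left(-36\right) = 252$)
$D{\left(d,M \right)} = 252$
$D{\left(-14,4 \right)} \left(-957\right) + L{\left(-6,-20 \right)} = 252 \left(-957\right) + 3 = -241164 + 3 = -241161$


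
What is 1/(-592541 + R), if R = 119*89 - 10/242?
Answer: -121/70415955 ≈ -1.7184e-6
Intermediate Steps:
R = 1281506/121 (R = 10591 - 10*1/242 = 10591 - 5/121 = 1281506/121 ≈ 10591.)
1/(-592541 + R) = 1/(-592541 + 1281506/121) = 1/(-70415955/121) = -121/70415955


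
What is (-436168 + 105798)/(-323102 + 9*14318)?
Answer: 33037/19424 ≈ 1.7008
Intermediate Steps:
(-436168 + 105798)/(-323102 + 9*14318) = -330370/(-323102 + 128862) = -330370/(-194240) = -330370*(-1/194240) = 33037/19424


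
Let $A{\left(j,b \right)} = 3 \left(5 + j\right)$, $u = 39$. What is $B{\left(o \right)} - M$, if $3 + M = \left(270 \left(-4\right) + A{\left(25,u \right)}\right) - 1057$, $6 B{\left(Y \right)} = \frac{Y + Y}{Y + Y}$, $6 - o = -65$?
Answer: $\frac{12301}{6} \approx 2050.2$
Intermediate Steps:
$o = 71$ ($o = 6 - -65 = 6 + 65 = 71$)
$A{\left(j,b \right)} = 15 + 3 j$
$B{\left(Y \right)} = \frac{1}{6}$ ($B{\left(Y \right)} = \frac{\left(Y + Y\right) \frac{1}{Y + Y}}{6} = \frac{2 Y \frac{1}{2 Y}}{6} = \frac{1}{6} \cdot 1 = \frac{1}{6}$)
$M = -2050$ ($M = -3 + \left(\left(270 \left(-4\right) + \left(15 + 3 \cdot 25\right)\right) - 1057\right) = -3 + \left(\left(-1080 + \left(15 + 75\right)\right) - 1057\right) = -3 + \left(\left(-1080 + 90\right) - 1057\right) = -3 - 2047 = -2050$)
$B{\left(o \right)} - M = \frac{1}{6} - -2050 = \frac{1}{6} + 2050 = \frac{12301}{6}$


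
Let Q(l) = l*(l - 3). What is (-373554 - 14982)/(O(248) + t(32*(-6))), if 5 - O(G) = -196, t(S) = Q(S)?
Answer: -129512/12547 ≈ -10.322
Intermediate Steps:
Q(l) = l*(-3 + l)
t(S) = S*(-3 + S)
O(G) = 201 (O(G) = 5 - 1*(-196) = 5 + 196 = 201)
(-373554 - 14982)/(O(248) + t(32*(-6))) = (-373554 - 14982)/(201 + (32*(-6))*(-3 + 32*(-6))) = -388536/(201 - 192*(-3 - 192)) = -388536/(201 - 192*(-195)) = -388536/(201 + 37440) = -388536/37641 = -388536*1/37641 = -129512/12547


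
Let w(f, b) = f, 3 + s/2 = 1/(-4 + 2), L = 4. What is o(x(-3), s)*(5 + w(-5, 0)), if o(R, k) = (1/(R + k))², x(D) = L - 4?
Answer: 0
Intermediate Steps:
x(D) = 0 (x(D) = 4 - 4 = 0)
s = -7 (s = -6 + 2/(-4 + 2) = -6 + 2/(-2) = -6 + 2*(-½) = -6 - 1 = -7)
o(R, k) = (R + k)⁻²
o(x(-3), s)*(5 + w(-5, 0)) = (5 - 5)/(0 - 7)² = 0/(-7)² = (1/49)*0 = 0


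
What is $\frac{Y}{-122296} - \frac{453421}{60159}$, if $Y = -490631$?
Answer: $- \frac{25935704287}{7357205064} \approx -3.5252$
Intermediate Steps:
$\frac{Y}{-122296} - \frac{453421}{60159} = - \frac{490631}{-122296} - \frac{453421}{60159} = \left(-490631\right) \left(- \frac{1}{122296}\right) - \frac{453421}{60159} = \frac{490631}{122296} - \frac{453421}{60159} = - \frac{25935704287}{7357205064}$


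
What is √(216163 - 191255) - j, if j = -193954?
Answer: 193954 + 2*√6227 ≈ 1.9411e+5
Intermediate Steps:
√(216163 - 191255) - j = √(216163 - 191255) - 1*(-193954) = √24908 + 193954 = 2*√6227 + 193954 = 193954 + 2*√6227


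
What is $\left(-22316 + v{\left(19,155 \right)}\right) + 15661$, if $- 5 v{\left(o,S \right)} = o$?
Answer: $- \frac{33294}{5} \approx -6658.8$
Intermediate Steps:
$v{\left(o,S \right)} = - \frac{o}{5}$
$\left(-22316 + v{\left(19,155 \right)}\right) + 15661 = \left(-22316 - \frac{19}{5}\right) + 15661 = - \frac{111599}{5} + 15661 = - \frac{33294}{5}$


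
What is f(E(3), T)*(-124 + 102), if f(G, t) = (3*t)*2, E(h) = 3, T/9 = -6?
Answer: 7128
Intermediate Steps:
T = -54 (T = 9*(-6) = -54)
f(G, t) = 6*t
f(E(3), T)*(-124 + 102) = (6*(-54))*(-124 + 102) = -324*(-22) = 7128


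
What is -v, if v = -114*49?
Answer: 5586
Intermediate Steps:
v = -5586 (v = -1*5586 = -5586)
-v = -1*(-5586) = 5586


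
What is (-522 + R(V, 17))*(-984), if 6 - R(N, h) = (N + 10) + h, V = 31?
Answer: 564816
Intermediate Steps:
R(N, h) = -4 - N - h (R(N, h) = 6 - ((N + 10) + h) = 6 - ((10 + N) + h) = 6 - (10 + N + h) = 6 + (-10 - N - h) = -4 - N - h)
(-522 + R(V, 17))*(-984) = (-522 + (-4 - 1*31 - 1*17))*(-984) = (-522 + (-4 - 31 - 17))*(-984) = (-522 - 52)*(-984) = -574*(-984) = 564816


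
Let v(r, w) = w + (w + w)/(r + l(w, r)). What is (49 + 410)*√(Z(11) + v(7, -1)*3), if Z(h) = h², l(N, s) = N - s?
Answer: 918*√31 ≈ 5111.2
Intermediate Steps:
v(r, w) = 2 + w (v(r, w) = w + (w + w)/(r + (w - r)) = w + (2*w)/w = w + 2 = 2 + w)
(49 + 410)*√(Z(11) + v(7, -1)*3) = (49 + 410)*√(11² + (2 - 1)*3) = 459*√(121 + 1*3) = 459*√(121 + 3) = 459*√124 = 459*(2*√31) = 918*√31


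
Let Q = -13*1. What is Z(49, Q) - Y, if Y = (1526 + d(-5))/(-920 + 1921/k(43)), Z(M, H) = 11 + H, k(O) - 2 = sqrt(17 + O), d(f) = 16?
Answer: -5395558/16925813 + 1974788*sqrt(15)/16925813 ≈ 0.13310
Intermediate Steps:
Q = -13
k(O) = 2 + sqrt(17 + O)
Y = 1542/(-920 + 1921/(2 + 2*sqrt(15))) (Y = (1526 + 16)/(-920 + 1921/(2 + sqrt(17 + 43))) = 1542/(-920 + 1921/(2 + sqrt(60))) = 1542/(-920 + 1921/(2 + 2*sqrt(15))) ≈ -2.1331)
Z(49, Q) - Y = (11 - 13) - (-28456068/16925813 - 1974788*sqrt(15)/16925813) = -2 + (28456068/16925813 + 1974788*sqrt(15)/16925813) = -5395558/16925813 + 1974788*sqrt(15)/16925813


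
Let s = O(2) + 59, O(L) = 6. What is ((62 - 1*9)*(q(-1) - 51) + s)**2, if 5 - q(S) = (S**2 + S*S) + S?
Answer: 5885476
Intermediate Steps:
s = 65 (s = 6 + 59 = 65)
q(S) = 5 - S - 2*S**2 (q(S) = 5 - ((S**2 + S*S) + S) = 5 - ((S**2 + S**2) + S) = 5 - (2*S**2 + S) = 5 - (S + 2*S**2) = 5 + (-S - 2*S**2) = 5 - S - 2*S**2)
((62 - 1*9)*(q(-1) - 51) + s)**2 = ((62 - 1*9)*((5 - 1*(-1) - 2*(-1)**2) - 51) + 65)**2 = ((62 - 9)*((5 + 1 - 2*1) - 51) + 65)**2 = (53*((5 + 1 - 2) - 51) + 65)**2 = (53*(4 - 51) + 65)**2 = (53*(-47) + 65)**2 = (-2491 + 65)**2 = (-2426)**2 = 5885476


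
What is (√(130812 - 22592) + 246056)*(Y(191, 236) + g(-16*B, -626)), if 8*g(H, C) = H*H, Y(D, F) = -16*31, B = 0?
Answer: -122043776 - 992*√27055 ≈ -1.2221e+8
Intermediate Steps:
Y(D, F) = -496
g(H, C) = H²/8 (g(H, C) = (H*H)/8 = H²/8)
(√(130812 - 22592) + 246056)*(Y(191, 236) + g(-16*B, -626)) = (√(130812 - 22592) + 246056)*(-496 + (-16*0)²/8) = (√108220 + 246056)*(-496 + (⅛)*0²) = (2*√27055 + 246056)*(-496 + (⅛)*0) = (246056 + 2*√27055)*(-496 + 0) = (246056 + 2*√27055)*(-496) = -122043776 - 992*√27055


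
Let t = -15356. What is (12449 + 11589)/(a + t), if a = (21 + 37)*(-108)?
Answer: -12019/10810 ≈ -1.1118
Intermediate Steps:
a = -6264 (a = 58*(-108) = -6264)
(12449 + 11589)/(a + t) = (12449 + 11589)/(-6264 - 15356) = 24038/(-21620) = 24038*(-1/21620) = -12019/10810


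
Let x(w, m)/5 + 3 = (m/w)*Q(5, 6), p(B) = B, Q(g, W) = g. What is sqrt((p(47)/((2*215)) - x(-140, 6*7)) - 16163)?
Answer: 6*I*sqrt(20724710)/215 ≈ 127.04*I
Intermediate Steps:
x(w, m) = -15 + 25*m/w (x(w, m) = -15 + 5*((m/w)*5) = -15 + 5*(5*m/w) = -15 + 25*m/w)
sqrt((p(47)/((2*215)) - x(-140, 6*7)) - 16163) = sqrt((47/((2*215)) - (-15 + 25*(6*7)/(-140))) - 16163) = sqrt((47/430 - (-15 + 25*42*(-1/140))) - 16163) = sqrt((47*(1/430) - (-15 - 15/2)) - 16163) = sqrt((47/430 - 1*(-45/2)) - 16163) = sqrt((47/430 + 45/2) - 16163) = sqrt(4861/215 - 16163) = sqrt(-3470184/215) = 6*I*sqrt(20724710)/215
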